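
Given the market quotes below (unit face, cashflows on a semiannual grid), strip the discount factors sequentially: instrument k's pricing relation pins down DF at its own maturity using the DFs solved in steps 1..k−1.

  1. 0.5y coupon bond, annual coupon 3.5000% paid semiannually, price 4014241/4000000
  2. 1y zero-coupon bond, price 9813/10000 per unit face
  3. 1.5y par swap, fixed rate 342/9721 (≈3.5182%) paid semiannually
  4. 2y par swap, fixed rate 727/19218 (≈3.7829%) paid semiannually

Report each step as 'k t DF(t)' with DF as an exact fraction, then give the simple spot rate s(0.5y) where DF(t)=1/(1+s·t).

step 1 [0.5y] bond c/2=7/400: DF=(4014241/4000000 − 7/400·(0))/(1+7/400) = 9863/10000 ≈ 0.986300
step 2 [1y] zero: DF = P = 9813/10000 ≈ 0.981300
step 3 [1.5y] swap r/2=171/9721: DF=(1 − 171/9721·(0.986300+0.981300))/(1+171/9721) = 9487/10000 ≈ 0.948700
step 4 [2y] swap r/2=727/38436: DF=(1 − 727/38436·(0.986300+0.981300+0.948700))/(1+727/38436) = 9273/10000 ≈ 0.927300

1 1/2 9863/10000
2 1 9813/10000
3 3/2 9487/10000
4 2 9273/10000
s(0.5y) = (1/(9863/10000) − 1)/(1/2) = 274/9863 ≈ 2.7781%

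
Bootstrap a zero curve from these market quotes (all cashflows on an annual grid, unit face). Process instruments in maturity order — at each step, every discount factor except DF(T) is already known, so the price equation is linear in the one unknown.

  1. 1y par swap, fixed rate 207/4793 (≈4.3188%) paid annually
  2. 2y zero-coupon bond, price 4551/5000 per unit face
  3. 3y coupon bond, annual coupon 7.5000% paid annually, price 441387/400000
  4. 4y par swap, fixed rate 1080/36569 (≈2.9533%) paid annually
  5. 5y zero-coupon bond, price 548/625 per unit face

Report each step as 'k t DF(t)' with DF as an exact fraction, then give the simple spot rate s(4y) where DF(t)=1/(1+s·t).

1 1 4793/5000
2 2 4551/5000
3 3 8961/10000
4 4 223/250
5 5 548/625
s(4y) = (1/(223/250) − 1)/(4) = 27/892 ≈ 3.0269%

step 1 [1y] swap r/1=207/4793: DF=(1 − 207/4793·(0))/(1+207/4793) = 4793/5000 ≈ 0.958600
step 2 [2y] zero: DF = P = 4551/5000 ≈ 0.910200
step 3 [3y] bond c/1=3/40: DF=(441387/400000 − 3/40·(0.958600+0.910200))/(1+3/40) = 8961/10000 ≈ 0.896100
step 4 [4y] swap r/1=1080/36569: DF=(1 − 1080/36569·(0.958600+0.910200+0.896100))/(1+1080/36569) = 223/250 ≈ 0.892000
step 5 [5y] zero: DF = P = 548/625 ≈ 0.876800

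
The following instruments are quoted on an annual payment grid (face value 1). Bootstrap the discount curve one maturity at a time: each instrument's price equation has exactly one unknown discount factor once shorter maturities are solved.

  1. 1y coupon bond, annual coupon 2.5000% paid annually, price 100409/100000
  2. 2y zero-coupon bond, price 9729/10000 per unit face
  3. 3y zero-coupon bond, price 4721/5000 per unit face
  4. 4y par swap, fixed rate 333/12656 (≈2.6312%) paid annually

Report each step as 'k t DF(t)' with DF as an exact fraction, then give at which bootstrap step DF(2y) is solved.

step 1 [1y] bond c/1=1/40: DF=(100409/100000 − 1/40·(0))/(1+1/40) = 2449/2500 ≈ 0.979600
step 2 [2y] zero: DF = P = 9729/10000 ≈ 0.972900
step 3 [3y] zero: DF = P = 4721/5000 ≈ 0.944200
step 4 [4y] swap r/1=333/12656: DF=(1 − 333/12656·(0.979600+0.972900+0.944200))/(1+333/12656) = 9001/10000 ≈ 0.900100

1 1 2449/2500
2 2 9729/10000
3 3 4721/5000
4 4 9001/10000
DF(2y) is solved at step 2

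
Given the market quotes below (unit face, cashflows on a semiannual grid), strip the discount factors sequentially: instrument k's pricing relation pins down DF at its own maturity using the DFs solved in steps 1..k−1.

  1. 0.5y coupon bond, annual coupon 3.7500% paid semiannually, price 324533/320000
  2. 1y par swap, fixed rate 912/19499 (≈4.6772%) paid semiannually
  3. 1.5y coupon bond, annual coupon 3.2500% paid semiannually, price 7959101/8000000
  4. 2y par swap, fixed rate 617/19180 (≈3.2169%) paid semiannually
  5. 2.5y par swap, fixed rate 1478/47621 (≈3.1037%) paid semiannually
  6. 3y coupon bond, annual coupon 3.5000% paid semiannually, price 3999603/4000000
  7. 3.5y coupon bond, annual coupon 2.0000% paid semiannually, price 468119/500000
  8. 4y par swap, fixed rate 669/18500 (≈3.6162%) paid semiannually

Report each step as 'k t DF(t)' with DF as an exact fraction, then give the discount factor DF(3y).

1 1/2 1991/2000
2 1 1193/1250
3 3/2 4739/5000
4 2 9383/10000
5 5/2 9261/10000
6 3 563/625
7 7/2 8709/10000
8 4 4331/5000
DF(3y) = 563/625 ≈ 0.900800

step 1 [0.5y] bond c/2=3/160: DF=(324533/320000 − 3/160·(0))/(1+3/160) = 1991/2000 ≈ 0.995500
step 2 [1y] swap r/2=456/19499: DF=(1 − 456/19499·(0.995500))/(1+456/19499) = 1193/1250 ≈ 0.954400
step 3 [1.5y] bond c/2=13/800: DF=(7959101/8000000 − 13/800·(0.995500+0.954400))/(1+13/800) = 4739/5000 ≈ 0.947800
step 4 [2y] swap r/2=617/38360: DF=(1 − 617/38360·(0.995500+0.954400+0.947800))/(1+617/38360) = 9383/10000 ≈ 0.938300
step 5 [2.5y] swap r/2=739/47621: DF=(1 − 739/47621·(0.995500+0.954400+0.947800+0.938300))/(1+739/47621) = 9261/10000 ≈ 0.926100
step 6 [3y] bond c/2=7/400: DF=(3999603/4000000 − 7/400·(0.995500+0.954400+0.947800+0.938300+0.926100))/(1+7/400) = 563/625 ≈ 0.900800
step 7 [3.5y] bond c/2=1/100: DF=(468119/500000 − 1/100·(0.995500+0.954400+0.947800+0.938300+0.926100+0.900800))/(1+1/100) = 8709/10000 ≈ 0.870900
step 8 [4y] swap r/2=669/37000: DF=(1 − 669/37000·(0.995500+0.954400+0.947800+0.938300+0.926100+0.900800+0.870900))/(1+669/37000) = 4331/5000 ≈ 0.866200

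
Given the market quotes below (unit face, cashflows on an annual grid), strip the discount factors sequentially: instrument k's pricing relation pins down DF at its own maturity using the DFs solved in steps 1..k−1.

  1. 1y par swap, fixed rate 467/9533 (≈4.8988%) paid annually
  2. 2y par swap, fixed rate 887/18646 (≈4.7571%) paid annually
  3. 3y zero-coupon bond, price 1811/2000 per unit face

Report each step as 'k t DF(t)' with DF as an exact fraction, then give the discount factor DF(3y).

step 1 [1y] swap r/1=467/9533: DF=(1 − 467/9533·(0))/(1+467/9533) = 9533/10000 ≈ 0.953300
step 2 [2y] swap r/1=887/18646: DF=(1 − 887/18646·(0.953300))/(1+887/18646) = 9113/10000 ≈ 0.911300
step 3 [3y] zero: DF = P = 1811/2000 ≈ 0.905500

1 1 9533/10000
2 2 9113/10000
3 3 1811/2000
DF(3y) = 1811/2000 ≈ 0.905500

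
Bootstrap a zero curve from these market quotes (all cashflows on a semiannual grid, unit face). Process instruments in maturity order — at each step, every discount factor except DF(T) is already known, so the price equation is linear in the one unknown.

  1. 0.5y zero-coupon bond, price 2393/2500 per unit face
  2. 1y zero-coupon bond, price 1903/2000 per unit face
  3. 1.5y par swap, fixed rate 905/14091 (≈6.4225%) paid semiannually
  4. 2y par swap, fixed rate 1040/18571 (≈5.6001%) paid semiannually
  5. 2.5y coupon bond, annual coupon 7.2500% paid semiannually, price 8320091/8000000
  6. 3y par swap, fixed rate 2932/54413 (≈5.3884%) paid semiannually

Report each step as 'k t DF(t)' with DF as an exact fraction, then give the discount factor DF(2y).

1 1/2 2393/2500
2 1 1903/2000
3 3/2 1819/2000
4 2 112/125
5 5/2 8737/10000
6 3 4267/5000
DF(2y) = 112/125 ≈ 0.896000

step 1 [0.5y] zero: DF = P = 2393/2500 ≈ 0.957200
step 2 [1y] zero: DF = P = 1903/2000 ≈ 0.951500
step 3 [1.5y] swap r/2=905/28182: DF=(1 − 905/28182·(0.957200+0.951500))/(1+905/28182) = 1819/2000 ≈ 0.909500
step 4 [2y] swap r/2=520/18571: DF=(1 − 520/18571·(0.957200+0.951500+0.909500))/(1+520/18571) = 112/125 ≈ 0.896000
step 5 [2.5y] bond c/2=29/800: DF=(8320091/8000000 − 29/800·(0.957200+0.951500+0.909500+0.896000))/(1+29/800) = 8737/10000 ≈ 0.873700
step 6 [3y] swap r/2=1466/54413: DF=(1 − 1466/54413·(0.957200+0.951500+0.909500+0.896000+0.873700))/(1+1466/54413) = 4267/5000 ≈ 0.853400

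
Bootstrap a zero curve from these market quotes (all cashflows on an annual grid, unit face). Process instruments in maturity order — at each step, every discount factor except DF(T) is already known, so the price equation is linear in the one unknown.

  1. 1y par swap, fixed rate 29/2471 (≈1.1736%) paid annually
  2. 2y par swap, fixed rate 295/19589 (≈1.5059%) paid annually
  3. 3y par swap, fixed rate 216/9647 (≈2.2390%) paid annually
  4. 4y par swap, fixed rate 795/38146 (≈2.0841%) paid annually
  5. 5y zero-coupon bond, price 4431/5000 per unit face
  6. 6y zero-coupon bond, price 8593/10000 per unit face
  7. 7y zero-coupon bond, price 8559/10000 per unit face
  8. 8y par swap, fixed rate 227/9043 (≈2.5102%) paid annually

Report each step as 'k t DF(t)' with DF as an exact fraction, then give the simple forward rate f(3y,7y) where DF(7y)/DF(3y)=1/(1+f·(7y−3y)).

step 1 [1y] swap r/1=29/2471: DF=(1 − 29/2471·(0))/(1+29/2471) = 2471/2500 ≈ 0.988400
step 2 [2y] swap r/1=295/19589: DF=(1 − 295/19589·(0.988400))/(1+295/19589) = 1941/2000 ≈ 0.970500
step 3 [3y] swap r/1=216/9647: DF=(1 − 216/9647·(0.988400+0.970500))/(1+216/9647) = 1169/1250 ≈ 0.935200
step 4 [4y] swap r/1=795/38146: DF=(1 − 795/38146·(0.988400+0.970500+0.935200))/(1+795/38146) = 1841/2000 ≈ 0.920500
step 5 [5y] zero: DF = P = 4431/5000 ≈ 0.886200
step 6 [6y] zero: DF = P = 8593/10000 ≈ 0.859300
step 7 [7y] zero: DF = P = 8559/10000 ≈ 0.855900
step 8 [8y] swap r/1=227/9043: DF=(1 − 227/9043·(0.988400+0.970500+0.935200+0.920500+0.886200+0.859300+0.855900))/(1+227/9043) = 1023/1250 ≈ 0.818400

1 1 2471/2500
2 2 1941/2000
3 3 1169/1250
4 4 1841/2000
5 5 4431/5000
6 6 8593/10000
7 7 8559/10000
8 8 1023/1250
f(3y,7y) = ((1169/1250)/(8559/10000) − 1)/(4) = 793/34236 ≈ 2.3163%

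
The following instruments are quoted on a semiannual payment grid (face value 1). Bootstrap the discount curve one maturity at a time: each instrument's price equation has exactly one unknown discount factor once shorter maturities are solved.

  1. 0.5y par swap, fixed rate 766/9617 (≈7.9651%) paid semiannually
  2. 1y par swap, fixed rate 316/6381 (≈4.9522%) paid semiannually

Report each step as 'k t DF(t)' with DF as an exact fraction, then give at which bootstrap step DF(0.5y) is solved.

step 1 [0.5y] swap r/2=383/9617: DF=(1 − 383/9617·(0))/(1+383/9617) = 9617/10000 ≈ 0.961700
step 2 [1y] swap r/2=158/6381: DF=(1 − 158/6381·(0.961700))/(1+158/6381) = 4763/5000 ≈ 0.952600

1 1/2 9617/10000
2 1 4763/5000
DF(0.5y) is solved at step 1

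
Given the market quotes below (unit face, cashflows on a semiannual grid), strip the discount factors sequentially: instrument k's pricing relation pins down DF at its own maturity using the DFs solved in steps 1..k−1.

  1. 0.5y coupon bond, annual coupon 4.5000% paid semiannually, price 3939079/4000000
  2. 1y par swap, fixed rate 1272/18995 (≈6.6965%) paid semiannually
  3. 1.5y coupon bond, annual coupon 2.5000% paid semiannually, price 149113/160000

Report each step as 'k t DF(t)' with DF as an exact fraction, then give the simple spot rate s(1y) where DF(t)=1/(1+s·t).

1 1/2 9631/10000
2 1 2341/2500
3 3/2 897/1000
s(1y) = (1/(2341/2500) − 1)/(1) = 159/2341 ≈ 6.7920%

step 1 [0.5y] bond c/2=9/400: DF=(3939079/4000000 − 9/400·(0))/(1+9/400) = 9631/10000 ≈ 0.963100
step 2 [1y] swap r/2=636/18995: DF=(1 − 636/18995·(0.963100))/(1+636/18995) = 2341/2500 ≈ 0.936400
step 3 [1.5y] bond c/2=1/80: DF=(149113/160000 − 1/80·(0.963100+0.936400))/(1+1/80) = 897/1000 ≈ 0.897000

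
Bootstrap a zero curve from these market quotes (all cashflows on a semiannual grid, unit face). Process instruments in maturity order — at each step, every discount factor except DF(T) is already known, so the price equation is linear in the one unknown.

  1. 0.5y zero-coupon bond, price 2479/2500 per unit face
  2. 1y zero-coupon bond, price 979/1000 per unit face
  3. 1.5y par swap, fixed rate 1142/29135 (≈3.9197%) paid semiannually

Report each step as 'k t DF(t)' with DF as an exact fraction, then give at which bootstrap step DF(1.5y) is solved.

1 1/2 2479/2500
2 1 979/1000
3 3/2 9429/10000
DF(1.5y) is solved at step 3

step 1 [0.5y] zero: DF = P = 2479/2500 ≈ 0.991600
step 2 [1y] zero: DF = P = 979/1000 ≈ 0.979000
step 3 [1.5y] swap r/2=571/29135: DF=(1 − 571/29135·(0.991600+0.979000))/(1+571/29135) = 9429/10000 ≈ 0.942900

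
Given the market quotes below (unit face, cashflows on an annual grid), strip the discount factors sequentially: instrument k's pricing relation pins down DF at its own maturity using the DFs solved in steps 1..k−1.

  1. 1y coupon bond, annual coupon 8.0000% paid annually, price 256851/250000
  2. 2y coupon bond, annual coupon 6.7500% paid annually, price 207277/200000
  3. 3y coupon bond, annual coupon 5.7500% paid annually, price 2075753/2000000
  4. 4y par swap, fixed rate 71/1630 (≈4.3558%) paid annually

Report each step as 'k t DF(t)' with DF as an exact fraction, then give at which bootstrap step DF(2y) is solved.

1 1 9513/10000
2 2 9107/10000
3 3 4401/5000
4 4 4219/5000
DF(2y) is solved at step 2

step 1 [1y] bond c/1=2/25: DF=(256851/250000 − 2/25·(0))/(1+2/25) = 9513/10000 ≈ 0.951300
step 2 [2y] bond c/1=27/400: DF=(207277/200000 − 27/400·(0.951300))/(1+27/400) = 9107/10000 ≈ 0.910700
step 3 [3y] bond c/1=23/400: DF=(2075753/2000000 − 23/400·(0.951300+0.910700))/(1+23/400) = 4401/5000 ≈ 0.880200
step 4 [4y] swap r/1=71/1630: DF=(1 − 71/1630·(0.951300+0.910700+0.880200))/(1+71/1630) = 4219/5000 ≈ 0.843800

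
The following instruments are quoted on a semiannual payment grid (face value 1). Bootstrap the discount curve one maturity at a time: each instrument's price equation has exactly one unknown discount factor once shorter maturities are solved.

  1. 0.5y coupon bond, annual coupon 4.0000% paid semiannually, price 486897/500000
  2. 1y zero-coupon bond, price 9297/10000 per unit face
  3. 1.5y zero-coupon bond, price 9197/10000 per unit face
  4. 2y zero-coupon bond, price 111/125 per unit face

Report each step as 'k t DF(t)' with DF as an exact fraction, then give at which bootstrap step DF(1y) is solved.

step 1 [0.5y] bond c/2=1/50: DF=(486897/500000 − 1/50·(0))/(1+1/50) = 9547/10000 ≈ 0.954700
step 2 [1y] zero: DF = P = 9297/10000 ≈ 0.929700
step 3 [1.5y] zero: DF = P = 9197/10000 ≈ 0.919700
step 4 [2y] zero: DF = P = 111/125 ≈ 0.888000

1 1/2 9547/10000
2 1 9297/10000
3 3/2 9197/10000
4 2 111/125
DF(1y) is solved at step 2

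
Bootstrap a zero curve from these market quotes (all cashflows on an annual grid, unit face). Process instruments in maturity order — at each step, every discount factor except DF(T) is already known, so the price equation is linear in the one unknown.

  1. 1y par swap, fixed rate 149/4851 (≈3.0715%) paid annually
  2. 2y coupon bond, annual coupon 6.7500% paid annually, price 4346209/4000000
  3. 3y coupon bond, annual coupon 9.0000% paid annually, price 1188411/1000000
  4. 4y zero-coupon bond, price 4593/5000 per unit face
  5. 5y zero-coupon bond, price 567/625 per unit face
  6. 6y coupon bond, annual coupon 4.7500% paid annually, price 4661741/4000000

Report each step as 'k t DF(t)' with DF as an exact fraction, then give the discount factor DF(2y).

1 1 4851/5000
2 2 1913/2000
3 3 582/625
4 4 4593/5000
5 5 567/625
6 6 4501/5000
DF(2y) = 1913/2000 ≈ 0.956500

step 1 [1y] swap r/1=149/4851: DF=(1 − 149/4851·(0))/(1+149/4851) = 4851/5000 ≈ 0.970200
step 2 [2y] bond c/1=27/400: DF=(4346209/4000000 − 27/400·(0.970200))/(1+27/400) = 1913/2000 ≈ 0.956500
step 3 [3y] bond c/1=9/100: DF=(1188411/1000000 − 9/100·(0.970200+0.956500))/(1+9/100) = 582/625 ≈ 0.931200
step 4 [4y] zero: DF = P = 4593/5000 ≈ 0.918600
step 5 [5y] zero: DF = P = 567/625 ≈ 0.907200
step 6 [6y] bond c/1=19/400: DF=(4661741/4000000 − 19/400·(0.970200+0.956500+0.931200+0.918600+0.907200))/(1+19/400) = 4501/5000 ≈ 0.900200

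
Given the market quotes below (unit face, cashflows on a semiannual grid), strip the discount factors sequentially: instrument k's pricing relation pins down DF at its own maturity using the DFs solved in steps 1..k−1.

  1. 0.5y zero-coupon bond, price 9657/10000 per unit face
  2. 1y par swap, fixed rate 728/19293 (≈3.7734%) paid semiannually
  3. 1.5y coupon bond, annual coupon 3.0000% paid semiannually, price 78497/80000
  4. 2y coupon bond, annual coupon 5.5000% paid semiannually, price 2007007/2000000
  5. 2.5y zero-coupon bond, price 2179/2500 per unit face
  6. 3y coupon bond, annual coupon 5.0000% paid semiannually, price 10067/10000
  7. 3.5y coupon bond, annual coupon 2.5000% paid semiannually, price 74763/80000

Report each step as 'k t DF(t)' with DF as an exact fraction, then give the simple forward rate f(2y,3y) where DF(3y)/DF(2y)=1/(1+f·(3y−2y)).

step 1 [0.5y] zero: DF = P = 9657/10000 ≈ 0.965700
step 2 [1y] swap r/2=364/19293: DF=(1 − 364/19293·(0.965700))/(1+364/19293) = 2409/2500 ≈ 0.963600
step 3 [1.5y] bond c/2=3/200: DF=(78497/80000 − 3/200·(0.965700+0.963600))/(1+3/200) = 4691/5000 ≈ 0.938200
step 4 [2y] bond c/2=11/400: DF=(2007007/2000000 − 11/400·(0.965700+0.963600+0.938200))/(1+11/400) = 8999/10000 ≈ 0.899900
step 5 [2.5y] zero: DF = P = 2179/2500 ≈ 0.871600
step 6 [3y] bond c/2=1/40: DF=(10067/10000 − 1/40·(0.965700+0.963600+0.938200+0.899900+0.871600))/(1+1/40) = 869/1000 ≈ 0.869000
step 7 [3.5y] bond c/2=1/80: DF=(74763/80000 − 1/80·(0.965700+0.963600+0.938200+0.899900+0.871600+0.869000))/(1+1/80) = 171/200 ≈ 0.855000

1 1/2 9657/10000
2 1 2409/2500
3 3/2 4691/5000
4 2 8999/10000
5 5/2 2179/2500
6 3 869/1000
7 7/2 171/200
f(2y,3y) = ((8999/10000)/(869/1000) − 1)/(1) = 309/8690 ≈ 3.5558%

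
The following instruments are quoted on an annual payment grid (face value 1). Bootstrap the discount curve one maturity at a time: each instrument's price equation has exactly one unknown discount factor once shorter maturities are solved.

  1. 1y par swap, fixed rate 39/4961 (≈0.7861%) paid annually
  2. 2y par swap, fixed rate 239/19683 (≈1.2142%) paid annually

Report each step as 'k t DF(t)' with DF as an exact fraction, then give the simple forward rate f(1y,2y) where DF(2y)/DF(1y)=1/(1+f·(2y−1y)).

step 1 [1y] swap r/1=39/4961: DF=(1 − 39/4961·(0))/(1+39/4961) = 4961/5000 ≈ 0.992200
step 2 [2y] swap r/1=239/19683: DF=(1 − 239/19683·(0.992200))/(1+239/19683) = 9761/10000 ≈ 0.976100

1 1 4961/5000
2 2 9761/10000
f(1y,2y) = ((4961/5000)/(9761/10000) − 1)/(1) = 161/9761 ≈ 1.6494%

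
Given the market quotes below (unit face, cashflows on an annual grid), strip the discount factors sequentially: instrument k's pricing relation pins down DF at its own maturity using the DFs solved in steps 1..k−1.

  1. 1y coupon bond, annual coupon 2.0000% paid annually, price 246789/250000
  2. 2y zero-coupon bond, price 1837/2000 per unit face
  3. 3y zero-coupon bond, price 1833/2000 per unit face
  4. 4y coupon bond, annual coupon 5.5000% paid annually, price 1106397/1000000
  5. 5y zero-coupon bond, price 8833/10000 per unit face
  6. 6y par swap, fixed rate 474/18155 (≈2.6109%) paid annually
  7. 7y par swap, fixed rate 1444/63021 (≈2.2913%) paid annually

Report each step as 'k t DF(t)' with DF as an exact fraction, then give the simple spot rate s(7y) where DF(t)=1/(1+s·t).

1 1 4839/5000
2 2 1837/2000
3 3 1833/2000
4 4 4513/5000
5 5 8833/10000
6 6 4289/5000
7 7 2139/2500
s(7y) = (1/(2139/2500) − 1)/(7) = 361/14973 ≈ 2.4110%

step 1 [1y] bond c/1=1/50: DF=(246789/250000 − 1/50·(0))/(1+1/50) = 4839/5000 ≈ 0.967800
step 2 [2y] zero: DF = P = 1837/2000 ≈ 0.918500
step 3 [3y] zero: DF = P = 1833/2000 ≈ 0.916500
step 4 [4y] bond c/1=11/200: DF=(1106397/1000000 − 11/200·(0.967800+0.918500+0.916500))/(1+11/200) = 4513/5000 ≈ 0.902600
step 5 [5y] zero: DF = P = 8833/10000 ≈ 0.883300
step 6 [6y] swap r/1=474/18155: DF=(1 − 474/18155·(0.967800+0.918500+0.916500+0.902600+0.883300))/(1+474/18155) = 4289/5000 ≈ 0.857800
step 7 [7y] swap r/1=1444/63021: DF=(1 − 1444/63021·(0.967800+0.918500+0.916500+0.902600+0.883300+0.857800))/(1+1444/63021) = 2139/2500 ≈ 0.855600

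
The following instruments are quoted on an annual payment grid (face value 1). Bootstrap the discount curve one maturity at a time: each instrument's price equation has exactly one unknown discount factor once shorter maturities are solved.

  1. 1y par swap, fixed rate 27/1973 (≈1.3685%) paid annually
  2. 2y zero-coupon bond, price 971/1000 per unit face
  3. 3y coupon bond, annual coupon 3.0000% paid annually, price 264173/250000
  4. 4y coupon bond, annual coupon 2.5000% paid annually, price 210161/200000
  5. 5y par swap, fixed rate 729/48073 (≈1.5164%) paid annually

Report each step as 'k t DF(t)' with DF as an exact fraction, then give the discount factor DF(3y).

1 1 1973/2000
2 2 971/1000
3 3 9689/10000
4 4 4769/5000
5 5 9271/10000
DF(3y) = 9689/10000 ≈ 0.968900

step 1 [1y] swap r/1=27/1973: DF=(1 − 27/1973·(0))/(1+27/1973) = 1973/2000 ≈ 0.986500
step 2 [2y] zero: DF = P = 971/1000 ≈ 0.971000
step 3 [3y] bond c/1=3/100: DF=(264173/250000 − 3/100·(0.986500+0.971000))/(1+3/100) = 9689/10000 ≈ 0.968900
step 4 [4y] bond c/1=1/40: DF=(210161/200000 − 1/40·(0.986500+0.971000+0.968900))/(1+1/40) = 4769/5000 ≈ 0.953800
step 5 [5y] swap r/1=729/48073: DF=(1 − 729/48073·(0.986500+0.971000+0.968900+0.953800))/(1+729/48073) = 9271/10000 ≈ 0.927100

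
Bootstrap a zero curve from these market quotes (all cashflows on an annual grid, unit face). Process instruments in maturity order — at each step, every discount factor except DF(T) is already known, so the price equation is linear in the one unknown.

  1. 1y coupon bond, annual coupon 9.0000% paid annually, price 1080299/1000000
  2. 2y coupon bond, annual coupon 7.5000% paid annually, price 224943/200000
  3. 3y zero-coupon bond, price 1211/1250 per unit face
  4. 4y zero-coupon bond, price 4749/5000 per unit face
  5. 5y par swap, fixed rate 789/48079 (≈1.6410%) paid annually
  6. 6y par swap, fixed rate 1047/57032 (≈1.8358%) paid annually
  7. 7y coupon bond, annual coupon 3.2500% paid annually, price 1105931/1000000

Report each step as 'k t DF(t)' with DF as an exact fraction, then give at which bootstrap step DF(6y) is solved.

1 1 9911/10000
2 2 9771/10000
3 3 1211/1250
4 4 4749/5000
5 5 9211/10000
6 6 8953/10000
7 7 2229/2500
DF(6y) is solved at step 6

step 1 [1y] bond c/1=9/100: DF=(1080299/1000000 − 9/100·(0))/(1+9/100) = 9911/10000 ≈ 0.991100
step 2 [2y] bond c/1=3/40: DF=(224943/200000 − 3/40·(0.991100))/(1+3/40) = 9771/10000 ≈ 0.977100
step 3 [3y] zero: DF = P = 1211/1250 ≈ 0.968800
step 4 [4y] zero: DF = P = 4749/5000 ≈ 0.949800
step 5 [5y] swap r/1=789/48079: DF=(1 − 789/48079·(0.991100+0.977100+0.968800+0.949800))/(1+789/48079) = 9211/10000 ≈ 0.921100
step 6 [6y] swap r/1=1047/57032: DF=(1 − 1047/57032·(0.991100+0.977100+0.968800+0.949800+0.921100))/(1+1047/57032) = 8953/10000 ≈ 0.895300
step 7 [7y] bond c/1=13/400: DF=(1105931/1000000 − 13/400·(0.991100+0.977100+0.968800+0.949800+0.921100+0.895300))/(1+13/400) = 2229/2500 ≈ 0.891600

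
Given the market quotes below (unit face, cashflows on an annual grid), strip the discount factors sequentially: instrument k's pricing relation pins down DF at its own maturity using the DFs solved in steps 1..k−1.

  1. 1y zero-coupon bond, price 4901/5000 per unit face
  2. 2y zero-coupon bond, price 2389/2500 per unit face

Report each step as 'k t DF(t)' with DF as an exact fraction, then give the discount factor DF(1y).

1 1 4901/5000
2 2 2389/2500
DF(1y) = 4901/5000 ≈ 0.980200

step 1 [1y] zero: DF = P = 4901/5000 ≈ 0.980200
step 2 [2y] zero: DF = P = 2389/2500 ≈ 0.955600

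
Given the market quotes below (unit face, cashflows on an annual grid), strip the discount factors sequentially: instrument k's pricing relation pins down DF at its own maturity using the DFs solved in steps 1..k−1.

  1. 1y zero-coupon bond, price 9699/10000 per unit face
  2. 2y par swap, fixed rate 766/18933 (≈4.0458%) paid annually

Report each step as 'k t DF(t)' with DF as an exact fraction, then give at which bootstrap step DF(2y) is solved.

1 1 9699/10000
2 2 4617/5000
DF(2y) is solved at step 2

step 1 [1y] zero: DF = P = 9699/10000 ≈ 0.969900
step 2 [2y] swap r/1=766/18933: DF=(1 − 766/18933·(0.969900))/(1+766/18933) = 4617/5000 ≈ 0.923400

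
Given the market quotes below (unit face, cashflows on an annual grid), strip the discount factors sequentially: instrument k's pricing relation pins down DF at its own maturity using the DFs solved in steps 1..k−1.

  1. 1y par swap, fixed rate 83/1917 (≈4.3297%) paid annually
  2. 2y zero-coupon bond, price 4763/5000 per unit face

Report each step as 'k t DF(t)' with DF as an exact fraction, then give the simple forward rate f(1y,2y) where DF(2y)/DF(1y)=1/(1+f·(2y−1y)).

step 1 [1y] swap r/1=83/1917: DF=(1 − 83/1917·(0))/(1+83/1917) = 1917/2000 ≈ 0.958500
step 2 [2y] zero: DF = P = 4763/5000 ≈ 0.952600

1 1 1917/2000
2 2 4763/5000
f(1y,2y) = ((1917/2000)/(4763/5000) − 1)/(1) = 59/9526 ≈ 0.6194%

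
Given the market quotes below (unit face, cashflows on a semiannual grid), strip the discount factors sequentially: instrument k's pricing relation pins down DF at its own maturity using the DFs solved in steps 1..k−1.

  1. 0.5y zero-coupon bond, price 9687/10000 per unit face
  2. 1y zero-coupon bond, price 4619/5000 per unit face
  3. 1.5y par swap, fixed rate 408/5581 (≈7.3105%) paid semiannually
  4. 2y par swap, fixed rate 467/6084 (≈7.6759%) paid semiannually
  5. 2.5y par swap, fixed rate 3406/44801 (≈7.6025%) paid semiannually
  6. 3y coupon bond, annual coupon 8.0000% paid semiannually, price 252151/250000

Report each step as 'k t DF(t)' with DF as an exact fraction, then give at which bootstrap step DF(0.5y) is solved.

step 1 [0.5y] zero: DF = P = 9687/10000 ≈ 0.968700
step 2 [1y] zero: DF = P = 4619/5000 ≈ 0.923800
step 3 [1.5y] swap r/2=204/5581: DF=(1 − 204/5581·(0.968700+0.923800))/(1+204/5581) = 449/500 ≈ 0.898000
step 4 [2y] swap r/2=467/12168: DF=(1 − 467/12168·(0.968700+0.923800+0.898000))/(1+467/12168) = 8599/10000 ≈ 0.859900
step 5 [2.5y] swap r/2=1703/44801: DF=(1 − 1703/44801·(0.968700+0.923800+0.898000+0.859900))/(1+1703/44801) = 8297/10000 ≈ 0.829700
step 6 [3y] bond c/2=1/25: DF=(252151/250000 − 1/25·(0.968700+0.923800+0.898000+0.859900+0.829700))/(1+1/25) = 319/400 ≈ 0.797500

1 1/2 9687/10000
2 1 4619/5000
3 3/2 449/500
4 2 8599/10000
5 5/2 8297/10000
6 3 319/400
DF(0.5y) is solved at step 1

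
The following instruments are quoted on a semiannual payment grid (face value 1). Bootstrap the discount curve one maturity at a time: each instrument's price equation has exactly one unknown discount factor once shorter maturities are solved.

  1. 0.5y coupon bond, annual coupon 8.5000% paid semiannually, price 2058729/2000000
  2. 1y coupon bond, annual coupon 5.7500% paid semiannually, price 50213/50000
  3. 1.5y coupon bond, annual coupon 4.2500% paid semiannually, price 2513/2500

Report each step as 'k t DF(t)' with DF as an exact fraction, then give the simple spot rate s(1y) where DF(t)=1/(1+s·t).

step 1 [0.5y] bond c/2=17/400: DF=(2058729/2000000 − 17/400·(0))/(1+17/400) = 4937/5000 ≈ 0.987400
step 2 [1y] bond c/2=23/800: DF=(50213/50000 − 23/800·(0.987400))/(1+23/800) = 4743/5000 ≈ 0.948600
step 3 [1.5y] bond c/2=17/800: DF=(2513/2500 − 17/800·(0.987400+0.948600))/(1+17/800) = 118/125 ≈ 0.944000

1 1/2 4937/5000
2 1 4743/5000
3 3/2 118/125
s(1y) = (1/(4743/5000) − 1)/(1) = 257/4743 ≈ 5.4185%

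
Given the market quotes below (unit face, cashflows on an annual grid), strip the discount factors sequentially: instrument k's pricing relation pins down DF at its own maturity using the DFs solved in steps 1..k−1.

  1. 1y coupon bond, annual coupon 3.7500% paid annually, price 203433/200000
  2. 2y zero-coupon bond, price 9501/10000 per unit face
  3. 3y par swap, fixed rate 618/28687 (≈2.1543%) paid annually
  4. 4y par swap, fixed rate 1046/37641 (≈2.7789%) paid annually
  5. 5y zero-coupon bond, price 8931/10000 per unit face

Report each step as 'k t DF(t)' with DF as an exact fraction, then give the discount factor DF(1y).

1 1 2451/2500
2 2 9501/10000
3 3 4691/5000
4 4 4477/5000
5 5 8931/10000
DF(1y) = 2451/2500 ≈ 0.980400

step 1 [1y] bond c/1=3/80: DF=(203433/200000 − 3/80·(0))/(1+3/80) = 2451/2500 ≈ 0.980400
step 2 [2y] zero: DF = P = 9501/10000 ≈ 0.950100
step 3 [3y] swap r/1=618/28687: DF=(1 − 618/28687·(0.980400+0.950100))/(1+618/28687) = 4691/5000 ≈ 0.938200
step 4 [4y] swap r/1=1046/37641: DF=(1 − 1046/37641·(0.980400+0.950100+0.938200))/(1+1046/37641) = 4477/5000 ≈ 0.895400
step 5 [5y] zero: DF = P = 8931/10000 ≈ 0.893100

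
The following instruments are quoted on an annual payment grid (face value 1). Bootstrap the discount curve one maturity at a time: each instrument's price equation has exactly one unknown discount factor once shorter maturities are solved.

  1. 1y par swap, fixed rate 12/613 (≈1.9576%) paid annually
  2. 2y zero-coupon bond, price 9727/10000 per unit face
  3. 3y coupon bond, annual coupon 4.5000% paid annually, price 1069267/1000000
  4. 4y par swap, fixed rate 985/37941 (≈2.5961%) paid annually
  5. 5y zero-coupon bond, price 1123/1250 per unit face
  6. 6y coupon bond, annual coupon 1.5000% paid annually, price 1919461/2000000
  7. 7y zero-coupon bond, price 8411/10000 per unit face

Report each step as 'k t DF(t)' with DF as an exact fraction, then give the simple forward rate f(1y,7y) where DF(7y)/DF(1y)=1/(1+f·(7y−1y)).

1 1 613/625
2 2 9727/10000
3 3 9391/10000
4 4 1803/2000
5 5 1123/1250
6 6 4381/5000
7 7 8411/10000
f(1y,7y) = ((613/625)/(8411/10000) − 1)/(6) = 1397/50466 ≈ 2.7682%

step 1 [1y] swap r/1=12/613: DF=(1 − 12/613·(0))/(1+12/613) = 613/625 ≈ 0.980800
step 2 [2y] zero: DF = P = 9727/10000 ≈ 0.972700
step 3 [3y] bond c/1=9/200: DF=(1069267/1000000 − 9/200·(0.980800+0.972700))/(1+9/200) = 9391/10000 ≈ 0.939100
step 4 [4y] swap r/1=985/37941: DF=(1 − 985/37941·(0.980800+0.972700+0.939100))/(1+985/37941) = 1803/2000 ≈ 0.901500
step 5 [5y] zero: DF = P = 1123/1250 ≈ 0.898400
step 6 [6y] bond c/1=3/200: DF=(1919461/2000000 − 3/200·(0.980800+0.972700+0.939100+0.901500+0.898400))/(1+3/200) = 4381/5000 ≈ 0.876200
step 7 [7y] zero: DF = P = 8411/10000 ≈ 0.841100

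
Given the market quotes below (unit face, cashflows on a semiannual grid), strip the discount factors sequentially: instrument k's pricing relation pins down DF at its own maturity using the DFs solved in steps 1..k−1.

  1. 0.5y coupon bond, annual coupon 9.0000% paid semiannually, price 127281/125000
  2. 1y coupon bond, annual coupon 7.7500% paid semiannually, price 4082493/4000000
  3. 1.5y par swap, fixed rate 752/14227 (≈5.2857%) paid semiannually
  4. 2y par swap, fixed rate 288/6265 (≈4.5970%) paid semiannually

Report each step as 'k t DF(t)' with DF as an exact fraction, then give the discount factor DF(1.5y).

step 1 [0.5y] bond c/2=9/200: DF=(127281/125000 − 9/200·(0))/(1+9/200) = 609/625 ≈ 0.974400
step 2 [1y] bond c/2=31/800: DF=(4082493/4000000 − 31/800·(0.974400))/(1+31/800) = 4731/5000 ≈ 0.946200
step 3 [1.5y] swap r/2=376/14227: DF=(1 − 376/14227·(0.974400+0.946200))/(1+376/14227) = 578/625 ≈ 0.924800
step 4 [2y] swap r/2=144/6265: DF=(1 − 144/6265·(0.974400+0.946200+0.924800))/(1+144/6265) = 571/625 ≈ 0.913600

1 1/2 609/625
2 1 4731/5000
3 3/2 578/625
4 2 571/625
DF(1.5y) = 578/625 ≈ 0.924800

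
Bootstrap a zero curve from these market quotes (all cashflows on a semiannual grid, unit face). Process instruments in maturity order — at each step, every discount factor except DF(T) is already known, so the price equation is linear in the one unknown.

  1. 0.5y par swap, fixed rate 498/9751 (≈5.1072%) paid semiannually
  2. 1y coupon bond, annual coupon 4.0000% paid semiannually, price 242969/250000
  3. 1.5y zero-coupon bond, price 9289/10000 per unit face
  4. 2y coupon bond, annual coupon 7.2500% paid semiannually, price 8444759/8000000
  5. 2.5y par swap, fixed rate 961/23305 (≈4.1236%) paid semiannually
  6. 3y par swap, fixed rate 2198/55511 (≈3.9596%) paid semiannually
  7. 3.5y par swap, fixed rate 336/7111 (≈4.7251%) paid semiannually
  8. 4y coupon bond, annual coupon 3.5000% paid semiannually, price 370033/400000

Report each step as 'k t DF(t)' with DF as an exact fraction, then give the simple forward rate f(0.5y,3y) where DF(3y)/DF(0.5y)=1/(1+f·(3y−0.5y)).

step 1 [0.5y] swap r/2=249/9751: DF=(1 − 249/9751·(0))/(1+249/9751) = 9751/10000 ≈ 0.975100
step 2 [1y] bond c/2=1/50: DF=(242969/250000 − 1/50·(0.975100))/(1+1/50) = 9337/10000 ≈ 0.933700
step 3 [1.5y] zero: DF = P = 9289/10000 ≈ 0.928900
step 4 [2y] bond c/2=29/800: DF=(8444759/8000000 − 29/800·(0.975100+0.933700+0.928900))/(1+29/800) = 4597/5000 ≈ 0.919400
step 5 [2.5y] swap r/2=961/46610: DF=(1 − 961/46610·(0.975100+0.933700+0.928900+0.919400))/(1+961/46610) = 9039/10000 ≈ 0.903900
step 6 [3y] swap r/2=1099/55511: DF=(1 − 1099/55511·(0.975100+0.933700+0.928900+0.919400+0.903900))/(1+1099/55511) = 8901/10000 ≈ 0.890100
step 7 [3.5y] swap r/2=168/7111: DF=(1 − 168/7111·(0.975100+0.933700+0.928900+0.919400+0.903900+0.890100))/(1+168/7111) = 1061/1250 ≈ 0.848800
step 8 [4y] bond c/2=7/400: DF=(370033/400000 − 7/400·(0.975100+0.933700+0.928900+0.919400+0.903900+0.890100+0.848800))/(1+7/400) = 7991/10000 ≈ 0.799100

1 1/2 9751/10000
2 1 9337/10000
3 3/2 9289/10000
4 2 4597/5000
5 5/2 9039/10000
6 3 8901/10000
7 7/2 1061/1250
8 4 7991/10000
f(0.5y,3y) = ((9751/10000)/(8901/10000) − 1)/(5/2) = 340/8901 ≈ 3.8198%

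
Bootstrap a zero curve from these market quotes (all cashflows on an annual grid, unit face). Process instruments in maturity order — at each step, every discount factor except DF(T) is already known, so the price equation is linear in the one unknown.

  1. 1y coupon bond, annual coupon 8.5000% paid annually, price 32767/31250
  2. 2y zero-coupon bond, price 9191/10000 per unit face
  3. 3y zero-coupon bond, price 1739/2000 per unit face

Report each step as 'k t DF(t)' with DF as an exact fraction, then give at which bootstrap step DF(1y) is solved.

1 1 604/625
2 2 9191/10000
3 3 1739/2000
DF(1y) is solved at step 1

step 1 [1y] bond c/1=17/200: DF=(32767/31250 − 17/200·(0))/(1+17/200) = 604/625 ≈ 0.966400
step 2 [2y] zero: DF = P = 9191/10000 ≈ 0.919100
step 3 [3y] zero: DF = P = 1739/2000 ≈ 0.869500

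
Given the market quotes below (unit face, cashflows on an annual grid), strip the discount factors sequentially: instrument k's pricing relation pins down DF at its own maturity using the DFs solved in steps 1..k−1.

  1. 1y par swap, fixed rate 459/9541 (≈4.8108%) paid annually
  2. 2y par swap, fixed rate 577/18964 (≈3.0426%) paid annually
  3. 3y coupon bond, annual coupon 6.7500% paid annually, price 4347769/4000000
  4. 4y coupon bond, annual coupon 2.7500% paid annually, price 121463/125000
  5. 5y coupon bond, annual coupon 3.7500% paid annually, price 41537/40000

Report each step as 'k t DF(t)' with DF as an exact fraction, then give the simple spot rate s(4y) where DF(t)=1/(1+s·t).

1 1 9541/10000
2 2 9423/10000
3 3 8983/10000
4 4 8709/10000
5 5 2171/2500
s(4y) = (1/(8709/10000) − 1)/(4) = 1291/34836 ≈ 3.7059%

step 1 [1y] swap r/1=459/9541: DF=(1 − 459/9541·(0))/(1+459/9541) = 9541/10000 ≈ 0.954100
step 2 [2y] swap r/1=577/18964: DF=(1 − 577/18964·(0.954100))/(1+577/18964) = 9423/10000 ≈ 0.942300
step 3 [3y] bond c/1=27/400: DF=(4347769/4000000 − 27/400·(0.954100+0.942300))/(1+27/400) = 8983/10000 ≈ 0.898300
step 4 [4y] bond c/1=11/400: DF=(121463/125000 − 11/400·(0.954100+0.942300+0.898300))/(1+11/400) = 8709/10000 ≈ 0.870900
step 5 [5y] bond c/1=3/80: DF=(41537/40000 − 3/80·(0.954100+0.942300+0.898300+0.870900))/(1+3/80) = 2171/2500 ≈ 0.868400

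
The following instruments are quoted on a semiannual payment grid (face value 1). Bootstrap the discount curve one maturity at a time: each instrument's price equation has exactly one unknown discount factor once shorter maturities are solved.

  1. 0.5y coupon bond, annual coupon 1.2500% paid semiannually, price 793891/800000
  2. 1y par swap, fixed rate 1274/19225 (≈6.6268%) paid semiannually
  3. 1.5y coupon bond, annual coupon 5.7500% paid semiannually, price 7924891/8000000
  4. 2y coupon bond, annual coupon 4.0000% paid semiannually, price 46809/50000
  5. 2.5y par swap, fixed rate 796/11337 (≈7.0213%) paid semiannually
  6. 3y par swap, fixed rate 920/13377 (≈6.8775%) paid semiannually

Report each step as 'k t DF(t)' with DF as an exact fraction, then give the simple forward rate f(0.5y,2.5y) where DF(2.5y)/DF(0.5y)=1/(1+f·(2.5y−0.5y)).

1 1/2 4931/5000
2 1 9363/10000
3 3/2 2273/2500
4 2 8623/10000
5 5/2 1051/1250
6 3 102/125
f(0.5y,2.5y) = ((4931/5000)/(1051/1250) − 1)/(2) = 727/8408 ≈ 8.6465%

step 1 [0.5y] bond c/2=1/160: DF=(793891/800000 − 1/160·(0))/(1+1/160) = 4931/5000 ≈ 0.986200
step 2 [1y] swap r/2=637/19225: DF=(1 − 637/19225·(0.986200))/(1+637/19225) = 9363/10000 ≈ 0.936300
step 3 [1.5y] bond c/2=23/800: DF=(7924891/8000000 − 23/800·(0.986200+0.936300))/(1+23/800) = 2273/2500 ≈ 0.909200
step 4 [2y] bond c/2=1/50: DF=(46809/50000 − 1/50·(0.986200+0.936300+0.909200))/(1+1/50) = 8623/10000 ≈ 0.862300
step 5 [2.5y] swap r/2=398/11337: DF=(1 − 398/11337·(0.986200+0.936300+0.909200+0.862300))/(1+398/11337) = 1051/1250 ≈ 0.840800
step 6 [3y] swap r/2=460/13377: DF=(1 − 460/13377·(0.986200+0.936300+0.909200+0.862300+0.840800))/(1+460/13377) = 102/125 ≈ 0.816000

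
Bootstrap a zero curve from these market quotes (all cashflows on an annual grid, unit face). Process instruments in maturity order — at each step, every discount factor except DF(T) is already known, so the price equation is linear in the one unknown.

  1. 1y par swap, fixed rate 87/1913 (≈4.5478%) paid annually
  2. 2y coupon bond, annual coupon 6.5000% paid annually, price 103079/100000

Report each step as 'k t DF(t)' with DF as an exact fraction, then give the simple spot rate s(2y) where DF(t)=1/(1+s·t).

1 1 1913/2000
2 2 1819/2000
s(2y) = (1/(1819/2000) − 1)/(2) = 181/3638 ≈ 4.9753%

step 1 [1y] swap r/1=87/1913: DF=(1 − 87/1913·(0))/(1+87/1913) = 1913/2000 ≈ 0.956500
step 2 [2y] bond c/1=13/200: DF=(103079/100000 − 13/200·(0.956500))/(1+13/200) = 1819/2000 ≈ 0.909500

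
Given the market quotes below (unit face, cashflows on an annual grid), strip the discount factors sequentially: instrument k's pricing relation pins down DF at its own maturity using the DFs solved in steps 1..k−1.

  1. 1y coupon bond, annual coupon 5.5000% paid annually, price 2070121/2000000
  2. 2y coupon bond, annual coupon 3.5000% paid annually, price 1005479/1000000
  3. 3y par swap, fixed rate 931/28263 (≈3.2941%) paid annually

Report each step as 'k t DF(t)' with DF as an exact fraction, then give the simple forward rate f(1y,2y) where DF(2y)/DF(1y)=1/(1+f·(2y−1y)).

1 1 9811/10000
2 2 9383/10000
3 3 9069/10000
f(1y,2y) = ((9811/10000)/(9383/10000) − 1)/(1) = 428/9383 ≈ 4.5614%

step 1 [1y] bond c/1=11/200: DF=(2070121/2000000 − 11/200·(0))/(1+11/200) = 9811/10000 ≈ 0.981100
step 2 [2y] bond c/1=7/200: DF=(1005479/1000000 − 7/200·(0.981100))/(1+7/200) = 9383/10000 ≈ 0.938300
step 3 [3y] swap r/1=931/28263: DF=(1 − 931/28263·(0.981100+0.938300))/(1+931/28263) = 9069/10000 ≈ 0.906900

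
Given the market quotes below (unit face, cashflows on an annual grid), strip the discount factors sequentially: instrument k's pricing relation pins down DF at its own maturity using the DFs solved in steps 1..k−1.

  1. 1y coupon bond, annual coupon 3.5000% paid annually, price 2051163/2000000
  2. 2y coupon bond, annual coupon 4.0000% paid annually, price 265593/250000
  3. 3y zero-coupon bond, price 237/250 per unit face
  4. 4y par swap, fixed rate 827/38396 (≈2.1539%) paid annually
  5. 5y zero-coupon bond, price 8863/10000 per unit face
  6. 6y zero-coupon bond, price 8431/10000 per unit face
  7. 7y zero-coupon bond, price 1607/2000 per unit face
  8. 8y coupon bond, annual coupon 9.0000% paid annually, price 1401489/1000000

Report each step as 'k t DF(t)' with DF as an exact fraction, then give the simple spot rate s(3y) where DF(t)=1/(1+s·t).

step 1 [1y] bond c/1=7/200: DF=(2051163/2000000 − 7/200·(0))/(1+7/200) = 9909/10000 ≈ 0.990900
step 2 [2y] bond c/1=1/25: DF=(265593/250000 − 1/25·(0.990900))/(1+1/25) = 4917/5000 ≈ 0.983400
step 3 [3y] zero: DF = P = 237/250 ≈ 0.948000
step 4 [4y] swap r/1=827/38396: DF=(1 − 827/38396·(0.990900+0.983400+0.948000))/(1+827/38396) = 9173/10000 ≈ 0.917300
step 5 [5y] zero: DF = P = 8863/10000 ≈ 0.886300
step 6 [6y] zero: DF = P = 8431/10000 ≈ 0.843100
step 7 [7y] zero: DF = P = 1607/2000 ≈ 0.803500
step 8 [8y] bond c/1=9/100: DF=(1401489/1000000 − 9/100·(0.990900+0.983400+0.948000+0.917300+0.886300+0.843100+0.803500))/(1+9/100) = 1899/2500 ≈ 0.759600

1 1 9909/10000
2 2 4917/5000
3 3 237/250
4 4 9173/10000
5 5 8863/10000
6 6 8431/10000
7 7 1607/2000
8 8 1899/2500
s(3y) = (1/(237/250) − 1)/(3) = 13/711 ≈ 1.8284%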